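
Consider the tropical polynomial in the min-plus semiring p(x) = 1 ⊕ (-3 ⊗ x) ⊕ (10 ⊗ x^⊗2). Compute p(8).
p(8) = 1

A tropical monomial a ⊗ x^⊗i evaluates to a + i · x. Evaluating each term at x = 8:
  Term 0 contributes 1 + 0 · 8 = 1
  Term 1 contributes -3 + 1 · 8 = 5
  Term 2 contributes 10 + 2 · 8 = 26
p(8) = ⊕ of these = min[1, 5, 26] = 1.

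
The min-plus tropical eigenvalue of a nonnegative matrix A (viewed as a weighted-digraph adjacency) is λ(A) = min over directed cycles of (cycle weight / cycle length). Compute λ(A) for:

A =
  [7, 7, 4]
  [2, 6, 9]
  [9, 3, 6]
λ(A) = 3

Enumerate directed cycles and compute their means (weight / length). Sample:
  cycle 0 → 0: weight = 7, length = 1, mean = 7/1 ≈ 7.000
  cycle 1 → 1: weight = 6, length = 1, mean = 6/1 ≈ 6.000
  cycle 2 → 2: weight = 6, length = 1, mean = 6/1 ≈ 6.000
  cycle 0 → 1 → 0: weight = 9, length = 2, mean = 9/2 ≈ 4.500
  cycle 0 → 2 → 0: weight = 13, length = 2, mean = 13/2 ≈ 6.500
  cycle 1 → 0 → 1: weight = 9, length = 2, mean = 9/2 ≈ 4.500
Minimum mean = 3.000, attained e.g. along the cycle 0 → 2 → 1 → 0 with weight 9 and length 3. So λ(A) = 9/3 = 3.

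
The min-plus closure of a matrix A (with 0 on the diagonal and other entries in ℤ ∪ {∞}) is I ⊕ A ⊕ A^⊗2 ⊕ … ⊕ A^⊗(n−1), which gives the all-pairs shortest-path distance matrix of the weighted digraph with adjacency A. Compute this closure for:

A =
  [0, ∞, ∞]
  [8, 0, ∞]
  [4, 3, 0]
Closure =
  [0, ∞, ∞]
  [8, 0, ∞]
  [4, 3, 0]

This is the Floyd-Warshall all-pairs shortest-path computation. For each intermediate vertex k = 0, 1, …, 2, update dist[i][j] ← min(dist[i][j], dist[i][k] + dist[k][j]). The final matrix gives, for each (i, j), the minimum total weight of any directed path from i to j (possibly empty when i = j).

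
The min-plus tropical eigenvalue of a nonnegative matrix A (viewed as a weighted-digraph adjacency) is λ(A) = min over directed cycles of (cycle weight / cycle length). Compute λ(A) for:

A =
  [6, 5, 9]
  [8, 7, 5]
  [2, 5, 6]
λ(A) = 4

Enumerate directed cycles and compute their means (weight / length). Sample:
  cycle 0 → 0: weight = 6, length = 1, mean = 6/1 ≈ 6.000
  cycle 1 → 1: weight = 7, length = 1, mean = 7/1 ≈ 7.000
  cycle 2 → 2: weight = 6, length = 1, mean = 6/1 ≈ 6.000
  cycle 0 → 1 → 0: weight = 13, length = 2, mean = 13/2 ≈ 6.500
  cycle 0 → 2 → 0: weight = 11, length = 2, mean = 11/2 ≈ 5.500
  cycle 1 → 0 → 1: weight = 13, length = 2, mean = 13/2 ≈ 6.500
Minimum mean = 4.000, attained e.g. along the cycle 0 → 1 → 2 → 0 with weight 12 and length 3. So λ(A) = 12/3 = 4.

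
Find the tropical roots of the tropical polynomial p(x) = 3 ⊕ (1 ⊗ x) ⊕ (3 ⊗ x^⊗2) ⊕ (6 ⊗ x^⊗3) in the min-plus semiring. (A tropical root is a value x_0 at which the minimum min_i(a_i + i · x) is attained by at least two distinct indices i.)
Roots: {-3, -2, 2}

Each tropical root is a break point of the lower envelope of the lines y = a_i + i · x (there are 4 lines, with slopes 0, 1, ..., 3). Only the lines that attain the minimum somewhere contribute to roots; other lines are dominated. Here the surviving (envelope) indices are i = 3, i = 2, i = 1, i = 0.
Intersections between consecutive envelope lines give the roots: for adjacent envelope indices i < j the intersection is x = (a_i − a_j) / (j − i). Reading off the sorted break points: {-3, -2, 2}.
Verification: at each break x_0, at least two indices attain the minimum of min_i(a_i + i · x_0).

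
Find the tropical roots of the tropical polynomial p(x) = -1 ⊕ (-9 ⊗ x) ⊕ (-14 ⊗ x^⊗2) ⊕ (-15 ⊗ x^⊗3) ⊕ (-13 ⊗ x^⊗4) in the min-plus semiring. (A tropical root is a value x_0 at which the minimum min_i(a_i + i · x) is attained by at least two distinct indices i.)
Roots: {-2, 1, 5, 8}

Each tropical root is a break point of the lower envelope of the lines y = a_i + i · x (there are 5 lines, with slopes 0, 1, ..., 4). Only the lines that attain the minimum somewhere contribute to roots; other lines are dominated. Here the surviving (envelope) indices are i = 4, i = 3, i = 2, i = 1, i = 0.
Intersections between consecutive envelope lines give the roots: for adjacent envelope indices i < j the intersection is x = (a_i − a_j) / (j − i). Reading off the sorted break points: {-2, 1, 5, 8}.
Verification: at each break x_0, at least two indices attain the minimum of min_i(a_i + i · x_0).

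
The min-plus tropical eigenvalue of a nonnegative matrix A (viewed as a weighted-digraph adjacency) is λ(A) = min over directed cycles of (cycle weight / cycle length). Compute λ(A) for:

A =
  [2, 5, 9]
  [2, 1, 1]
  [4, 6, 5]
λ(A) = 1

Enumerate directed cycles and compute their means (weight / length). Sample:
  cycle 0 → 0: weight = 2, length = 1, mean = 2/1 ≈ 2.000
  cycle 1 → 1: weight = 1, length = 1, mean = 1/1 ≈ 1.000
  cycle 2 → 2: weight = 5, length = 1, mean = 5/1 ≈ 5.000
  cycle 0 → 1 → 0: weight = 7, length = 2, mean = 7/2 ≈ 3.500
  cycle 0 → 2 → 0: weight = 13, length = 2, mean = 13/2 ≈ 6.500
  cycle 1 → 0 → 1: weight = 7, length = 2, mean = 7/2 ≈ 3.500
Minimum mean = 1.000, attained e.g. along the cycle 1 → 1 with weight 1 and length 1. So λ(A) = 1/1 = 1.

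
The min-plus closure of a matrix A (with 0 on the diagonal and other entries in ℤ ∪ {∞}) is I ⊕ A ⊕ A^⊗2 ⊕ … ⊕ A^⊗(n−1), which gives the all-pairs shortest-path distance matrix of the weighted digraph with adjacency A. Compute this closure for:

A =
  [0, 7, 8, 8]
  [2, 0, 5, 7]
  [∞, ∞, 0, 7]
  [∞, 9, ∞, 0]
Closure =
  [0, 7, 8, 8]
  [2, 0, 5, 7]
  [18, 16, 0, 7]
  [11, 9, 14, 0]

This is the Floyd-Warshall all-pairs shortest-path computation. For each intermediate vertex k = 0, 1, …, 3, update dist[i][j] ← min(dist[i][j], dist[i][k] + dist[k][j]). The final matrix gives, for each (i, j), the minimum total weight of any directed path from i to j (possibly empty when i = j).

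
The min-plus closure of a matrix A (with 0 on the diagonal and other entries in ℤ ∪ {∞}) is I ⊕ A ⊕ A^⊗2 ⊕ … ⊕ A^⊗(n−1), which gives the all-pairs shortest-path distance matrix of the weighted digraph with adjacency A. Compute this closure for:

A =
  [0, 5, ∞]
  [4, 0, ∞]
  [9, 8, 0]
Closure =
  [0, 5, ∞]
  [4, 0, ∞]
  [9, 8, 0]

This is the Floyd-Warshall all-pairs shortest-path computation. For each intermediate vertex k = 0, 1, …, 2, update dist[i][j] ← min(dist[i][j], dist[i][k] + dist[k][j]). The final matrix gives, for each (i, j), the minimum total weight of any directed path from i to j (possibly empty when i = j).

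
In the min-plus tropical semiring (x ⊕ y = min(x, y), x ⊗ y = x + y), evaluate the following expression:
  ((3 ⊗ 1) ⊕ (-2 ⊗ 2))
((3 ⊗ 1) ⊕ (-2 ⊗ 2)) = 0

Expand innermost to outermost. Recall ⊕ takes the minimum of its arguments and ⊗ takes their sum. Working out the expression ((3 ⊗ 1) ⊕ (-2 ⊗ 2)) gives 0.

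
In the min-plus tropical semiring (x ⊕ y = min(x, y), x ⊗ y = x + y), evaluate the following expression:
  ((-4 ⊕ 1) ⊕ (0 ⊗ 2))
((-4 ⊕ 1) ⊕ (0 ⊗ 2)) = -4

Expand innermost to outermost. Recall ⊕ takes the minimum of its arguments and ⊗ takes their sum. Working out the expression ((-4 ⊕ 1) ⊕ (0 ⊗ 2)) gives -4.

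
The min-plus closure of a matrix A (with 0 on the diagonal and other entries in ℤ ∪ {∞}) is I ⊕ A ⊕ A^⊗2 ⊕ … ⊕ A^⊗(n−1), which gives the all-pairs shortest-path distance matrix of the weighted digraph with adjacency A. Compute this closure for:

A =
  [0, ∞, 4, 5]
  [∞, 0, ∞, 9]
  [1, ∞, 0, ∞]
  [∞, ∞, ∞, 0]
Closure =
  [0, ∞, 4, 5]
  [∞, 0, ∞, 9]
  [1, ∞, 0, 6]
  [∞, ∞, ∞, 0]

This is the Floyd-Warshall all-pairs shortest-path computation. For each intermediate vertex k = 0, 1, …, 3, update dist[i][j] ← min(dist[i][j], dist[i][k] + dist[k][j]). The final matrix gives, for each (i, j), the minimum total weight of any directed path from i to j (possibly empty when i = j).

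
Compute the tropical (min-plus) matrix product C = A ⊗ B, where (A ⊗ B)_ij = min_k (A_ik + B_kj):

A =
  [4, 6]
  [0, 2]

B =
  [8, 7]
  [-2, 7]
A ⊗ B =
  [4, 11]
  [0, 7]

Apply the min-plus product entry-by-entry:
  C[0][0] = min over k of (A[0][0] + B[0][0] = 4 + 8 = 12, A[0][1] + B[1][0] = 6 + -2 = 4) = 4 (attained at k = 1)
  C[0][1] = min over k of (A[0][0] + B[0][1] = 4 + 7 = 11, A[0][1] + B[1][1] = 6 + 7 = 13) = 11 (attained at k = 0)
  C[1][0] = min over k of (A[1][0] + B[0][0] = 0 + 8 = 8, A[1][1] + B[1][0] = 2 + -2 = 0) = 0 (attained at k = 1)
  C[1][1] = min over k of (A[1][0] + B[0][1] = 0 + 7 = 7, A[1][1] + B[1][1] = 2 + 7 = 9) = 7 (attained at k = 0)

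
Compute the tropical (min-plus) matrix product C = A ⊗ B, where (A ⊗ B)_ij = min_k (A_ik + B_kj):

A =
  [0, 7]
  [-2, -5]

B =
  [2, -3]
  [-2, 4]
A ⊗ B =
  [2, -3]
  [-7, -5]

Apply the min-plus product entry-by-entry:
  C[0][0] = min over k of (A[0][0] + B[0][0] = 0 + 2 = 2, A[0][1] + B[1][0] = 7 + -2 = 5) = 2 (attained at k = 0)
  C[0][1] = min over k of (A[0][0] + B[0][1] = 0 + -3 = -3, A[0][1] + B[1][1] = 7 + 4 = 11) = -3 (attained at k = 0)
  C[1][0] = min over k of (A[1][0] + B[0][0] = -2 + 2 = 0, A[1][1] + B[1][0] = -5 + -2 = -7) = -7 (attained at k = 1)
  C[1][1] = min over k of (A[1][0] + B[0][1] = -2 + -3 = -5, A[1][1] + B[1][1] = -5 + 4 = -1) = -5 (attained at k = 0)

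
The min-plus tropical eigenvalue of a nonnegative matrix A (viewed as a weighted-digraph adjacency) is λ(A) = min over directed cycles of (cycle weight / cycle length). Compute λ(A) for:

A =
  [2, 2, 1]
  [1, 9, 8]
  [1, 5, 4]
λ(A) = 1

Enumerate directed cycles and compute their means (weight / length). Sample:
  cycle 0 → 0: weight = 2, length = 1, mean = 2/1 ≈ 2.000
  cycle 1 → 1: weight = 9, length = 1, mean = 9/1 ≈ 9.000
  cycle 2 → 2: weight = 4, length = 1, mean = 4/1 ≈ 4.000
  cycle 0 → 1 → 0: weight = 3, length = 2, mean = 3/2 ≈ 1.500
  cycle 0 → 2 → 0: weight = 2, length = 2, mean = 2/2 ≈ 1.000
  cycle 1 → 0 → 1: weight = 3, length = 2, mean = 3/2 ≈ 1.500
Minimum mean = 1.000, attained e.g. along the cycle 0 → 2 → 0 with weight 2 and length 2. So λ(A) = 2/2 = 1.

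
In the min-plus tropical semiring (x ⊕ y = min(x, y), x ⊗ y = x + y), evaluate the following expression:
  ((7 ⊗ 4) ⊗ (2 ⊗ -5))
((7 ⊗ 4) ⊗ (2 ⊗ -5)) = 8

Expand innermost to outermost. Recall ⊕ takes the minimum of its arguments and ⊗ takes their sum. Working out the expression ((7 ⊗ 4) ⊗ (2 ⊗ -5)) gives 8.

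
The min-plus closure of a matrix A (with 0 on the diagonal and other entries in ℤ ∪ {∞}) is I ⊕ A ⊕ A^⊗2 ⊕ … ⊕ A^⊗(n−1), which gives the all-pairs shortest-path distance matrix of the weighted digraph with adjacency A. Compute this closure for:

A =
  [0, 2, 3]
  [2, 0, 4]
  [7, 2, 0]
Closure =
  [0, 2, 3]
  [2, 0, 4]
  [4, 2, 0]

This is the Floyd-Warshall all-pairs shortest-path computation. For each intermediate vertex k = 0, 1, …, 2, update dist[i][j] ← min(dist[i][j], dist[i][k] + dist[k][j]). The final matrix gives, for each (i, j), the minimum total weight of any directed path from i to j (possibly empty when i = j).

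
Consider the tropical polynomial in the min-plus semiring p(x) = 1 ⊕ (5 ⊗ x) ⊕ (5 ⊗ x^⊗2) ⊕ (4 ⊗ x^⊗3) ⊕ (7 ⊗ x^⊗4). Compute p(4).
p(4) = 1

A tropical monomial a ⊗ x^⊗i evaluates to a + i · x. Evaluating each term at x = 4:
  Term 0 contributes 1 + 0 · 4 = 1
  Term 1 contributes 5 + 1 · 4 = 9
  Term 2 contributes 5 + 2 · 4 = 13
  Term 3 contributes 4 + 3 · 4 = 16
  Term 4 contributes 7 + 4 · 4 = 23
p(4) = ⊕ of these = min[1, 9, 13, 16, 23] = 1.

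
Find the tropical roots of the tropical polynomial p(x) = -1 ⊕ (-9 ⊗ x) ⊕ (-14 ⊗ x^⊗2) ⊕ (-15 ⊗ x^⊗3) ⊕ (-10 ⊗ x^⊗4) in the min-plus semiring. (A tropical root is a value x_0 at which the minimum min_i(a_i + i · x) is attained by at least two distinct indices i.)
Roots: {-5, 1, 5, 8}

Each tropical root is a break point of the lower envelope of the lines y = a_i + i · x (there are 5 lines, with slopes 0, 1, ..., 4). Only the lines that attain the minimum somewhere contribute to roots; other lines are dominated. Here the surviving (envelope) indices are i = 4, i = 3, i = 2, i = 1, i = 0.
Intersections between consecutive envelope lines give the roots: for adjacent envelope indices i < j the intersection is x = (a_i − a_j) / (j − i). Reading off the sorted break points: {-5, 1, 5, 8}.
Verification: at each break x_0, at least two indices attain the minimum of min_i(a_i + i · x_0).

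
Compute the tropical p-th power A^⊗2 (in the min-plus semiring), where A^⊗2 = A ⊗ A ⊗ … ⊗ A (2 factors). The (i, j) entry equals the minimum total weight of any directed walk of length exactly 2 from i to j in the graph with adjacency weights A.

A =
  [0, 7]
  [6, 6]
A^⊗2 =
  [0, 7]
  [6, 12]

Each entry (A^⊗2)_ij equals the minimum over all length-2 walks i = v_0 → v_1 → … → v_2 = j of Σ_t A[v_t][v_{t+1}]. For example, for (i, j) = (0, 1) we minimise over 2 possible intermediate vertex sequences; the minimum is 7, attained along the walk 0 → 0 → 1.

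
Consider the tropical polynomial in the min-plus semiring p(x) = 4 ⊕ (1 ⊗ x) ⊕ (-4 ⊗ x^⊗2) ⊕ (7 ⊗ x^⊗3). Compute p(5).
p(5) = 4

A tropical monomial a ⊗ x^⊗i evaluates to a + i · x. Evaluating each term at x = 5:
  Term 0 contributes 4 + 0 · 5 = 4
  Term 1 contributes 1 + 1 · 5 = 6
  Term 2 contributes -4 + 2 · 5 = 6
  Term 3 contributes 7 + 3 · 5 = 22
p(5) = ⊕ of these = min[4, 6, 6, 22] = 4.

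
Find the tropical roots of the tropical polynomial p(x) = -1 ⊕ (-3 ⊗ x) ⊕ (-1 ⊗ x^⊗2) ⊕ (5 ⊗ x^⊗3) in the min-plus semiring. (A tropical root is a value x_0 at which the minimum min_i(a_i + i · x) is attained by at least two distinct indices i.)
Roots: {-6, -2, 2}

Each tropical root is a break point of the lower envelope of the lines y = a_i + i · x (there are 4 lines, with slopes 0, 1, ..., 3). Only the lines that attain the minimum somewhere contribute to roots; other lines are dominated. Here the surviving (envelope) indices are i = 3, i = 2, i = 1, i = 0.
Intersections between consecutive envelope lines give the roots: for adjacent envelope indices i < j the intersection is x = (a_i − a_j) / (j − i). Reading off the sorted break points: {-6, -2, 2}.
Verification: at each break x_0, at least two indices attain the minimum of min_i(a_i + i · x_0).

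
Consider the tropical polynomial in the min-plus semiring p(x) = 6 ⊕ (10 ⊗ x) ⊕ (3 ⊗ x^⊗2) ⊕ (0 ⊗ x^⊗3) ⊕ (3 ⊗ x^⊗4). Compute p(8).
p(8) = 6

A tropical monomial a ⊗ x^⊗i evaluates to a + i · x. Evaluating each term at x = 8:
  Term 0 contributes 6 + 0 · 8 = 6
  Term 1 contributes 10 + 1 · 8 = 18
  Term 2 contributes 3 + 2 · 8 = 19
  Term 3 contributes 0 + 3 · 8 = 24
  Term 4 contributes 3 + 4 · 8 = 35
p(8) = ⊕ of these = min[6, 18, 19, 24, 35] = 6.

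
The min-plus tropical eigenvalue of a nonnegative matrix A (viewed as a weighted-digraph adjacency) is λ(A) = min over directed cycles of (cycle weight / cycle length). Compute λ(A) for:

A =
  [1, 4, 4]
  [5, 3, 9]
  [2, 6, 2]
λ(A) = 1

Enumerate directed cycles and compute their means (weight / length). Sample:
  cycle 0 → 0: weight = 1, length = 1, mean = 1/1 ≈ 1.000
  cycle 1 → 1: weight = 3, length = 1, mean = 3/1 ≈ 3.000
  cycle 2 → 2: weight = 2, length = 1, mean = 2/1 ≈ 2.000
  cycle 0 → 1 → 0: weight = 9, length = 2, mean = 9/2 ≈ 4.500
  cycle 0 → 2 → 0: weight = 6, length = 2, mean = 6/2 ≈ 3.000
  cycle 1 → 0 → 1: weight = 9, length = 2, mean = 9/2 ≈ 4.500
Minimum mean = 1.000, attained e.g. along the cycle 0 → 0 with weight 1 and length 1. So λ(A) = 1/1 = 1.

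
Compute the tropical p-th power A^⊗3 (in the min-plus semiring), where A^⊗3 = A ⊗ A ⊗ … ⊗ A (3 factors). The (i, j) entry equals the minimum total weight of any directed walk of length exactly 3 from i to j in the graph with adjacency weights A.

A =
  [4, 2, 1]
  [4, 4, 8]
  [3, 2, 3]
A^⊗3 =
  [7, 6, 5]
  [8, 7, 8]
  [7, 6, 7]

Each entry (A^⊗3)_ij equals the minimum over all length-3 walks i = v_0 → v_1 → … → v_3 = j of Σ_t A[v_t][v_{t+1}]. For example, for (i, j) = (0, 2) we minimise over 9 possible intermediate vertex sequences; the minimum is 5, attained along the walk 0 → 2 → 0 → 2.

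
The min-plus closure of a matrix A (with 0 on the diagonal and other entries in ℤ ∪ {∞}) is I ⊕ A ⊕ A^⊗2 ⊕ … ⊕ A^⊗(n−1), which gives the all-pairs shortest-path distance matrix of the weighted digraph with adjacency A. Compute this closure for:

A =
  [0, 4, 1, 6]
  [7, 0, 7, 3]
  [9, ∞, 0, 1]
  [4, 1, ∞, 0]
Closure =
  [0, 3, 1, 2]
  [7, 0, 7, 3]
  [5, 2, 0, 1]
  [4, 1, 5, 0]

This is the Floyd-Warshall all-pairs shortest-path computation. For each intermediate vertex k = 0, 1, …, 3, update dist[i][j] ← min(dist[i][j], dist[i][k] + dist[k][j]). The final matrix gives, for each (i, j), the minimum total weight of any directed path from i to j (possibly empty when i = j).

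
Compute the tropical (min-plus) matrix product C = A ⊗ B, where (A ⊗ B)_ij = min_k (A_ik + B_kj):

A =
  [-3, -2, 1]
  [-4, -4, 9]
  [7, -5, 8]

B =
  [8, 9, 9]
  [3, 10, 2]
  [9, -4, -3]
A ⊗ B =
  [1, -3, -2]
  [-1, 5, -2]
  [-2, 4, -3]

Apply the min-plus product entry-by-entry:
  C[0][0] = min over k of (A[0][0] + B[0][0] = -3 + 8 = 5, A[0][1] + B[1][0] = -2 + 3 = 1, A[0][2] + B[2][0] = 1 + 9 = 10) = 1 (attained at k = 1)
  C[0][1] = min over k of (A[0][0] + B[0][1] = -3 + 9 = 6, A[0][1] + B[1][1] = -2 + 10 = 8, A[0][2] + B[2][1] = 1 + -4 = -3) = -3 (attained at k = 2)
  C[0][2] = min over k of (A[0][0] + B[0][2] = -3 + 9 = 6, A[0][1] + B[1][2] = -2 + 2 = 0, A[0][2] + B[2][2] = 1 + -3 = -2) = -2 (attained at k = 2)
  C[1][0] = min over k of (A[1][0] + B[0][0] = -4 + 8 = 4, A[1][1] + B[1][0] = -4 + 3 = -1, A[1][2] + B[2][0] = 9 + 9 = 18) = -1 (attained at k = 1)
  C[1][1] = min over k of (A[1][0] + B[0][1] = -4 + 9 = 5, A[1][1] + B[1][1] = -4 + 10 = 6, A[1][2] + B[2][1] = 9 + -4 = 5) = 5 (attained at k = 0)
  C[1][2] = min over k of (A[1][0] + B[0][2] = -4 + 9 = 5, A[1][1] + B[1][2] = -4 + 2 = -2, A[1][2] + B[2][2] = 9 + -3 = 6) = -2 (attained at k = 1)
  C[2][0] = min over k of (A[2][0] + B[0][0] = 7 + 8 = 15, A[2][1] + B[1][0] = -5 + 3 = -2, A[2][2] + B[2][0] = 8 + 9 = 17) = -2 (attained at k = 1)
  C[2][1] = min over k of (A[2][0] + B[0][1] = 7 + 9 = 16, A[2][1] + B[1][1] = -5 + 10 = 5, A[2][2] + B[2][1] = 8 + -4 = 4) = 4 (attained at k = 2)
  C[2][2] = min over k of (A[2][0] + B[0][2] = 7 + 9 = 16, A[2][1] + B[1][2] = -5 + 2 = -3, A[2][2] + B[2][2] = 8 + -3 = 5) = -3 (attained at k = 1)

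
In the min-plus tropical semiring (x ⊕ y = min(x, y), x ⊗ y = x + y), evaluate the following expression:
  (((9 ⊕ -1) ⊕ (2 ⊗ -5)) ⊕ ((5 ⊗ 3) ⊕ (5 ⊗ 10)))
(((9 ⊕ -1) ⊕ (2 ⊗ -5)) ⊕ ((5 ⊗ 3) ⊕ (5 ⊗ 10))) = -3

Expand innermost to outermost. Recall ⊕ takes the minimum of its arguments and ⊗ takes their sum. Working out the expression (((9 ⊕ -1) ⊕ (2 ⊗ -5)) ⊕ ((5 ⊗ 3) ⊕ (5 ⊗ 10))) gives -3.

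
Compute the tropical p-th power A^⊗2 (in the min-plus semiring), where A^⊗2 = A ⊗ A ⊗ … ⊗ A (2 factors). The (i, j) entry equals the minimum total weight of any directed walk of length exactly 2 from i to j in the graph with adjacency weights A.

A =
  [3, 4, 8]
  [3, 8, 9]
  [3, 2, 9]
A^⊗2 =
  [6, 7, 11]
  [6, 7, 11]
  [5, 7, 11]

Each entry (A^⊗2)_ij equals the minimum over all length-2 walks i = v_0 → v_1 → … → v_2 = j of Σ_t A[v_t][v_{t+1}]. For example, for (i, j) = (0, 2) we minimise over 3 possible intermediate vertex sequences; the minimum is 11, attained along the walk 0 → 0 → 2.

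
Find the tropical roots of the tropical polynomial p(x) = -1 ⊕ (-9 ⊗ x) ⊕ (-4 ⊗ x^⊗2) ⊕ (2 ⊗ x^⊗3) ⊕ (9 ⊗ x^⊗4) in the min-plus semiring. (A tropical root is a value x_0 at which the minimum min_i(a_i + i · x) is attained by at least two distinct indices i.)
Roots: {-7, -6, -5, 8}

Each tropical root is a break point of the lower envelope of the lines y = a_i + i · x (there are 5 lines, with slopes 0, 1, ..., 4). Only the lines that attain the minimum somewhere contribute to roots; other lines are dominated. Here the surviving (envelope) indices are i = 4, i = 3, i = 2, i = 1, i = 0.
Intersections between consecutive envelope lines give the roots: for adjacent envelope indices i < j the intersection is x = (a_i − a_j) / (j − i). Reading off the sorted break points: {-7, -6, -5, 8}.
Verification: at each break x_0, at least two indices attain the minimum of min_i(a_i + i · x_0).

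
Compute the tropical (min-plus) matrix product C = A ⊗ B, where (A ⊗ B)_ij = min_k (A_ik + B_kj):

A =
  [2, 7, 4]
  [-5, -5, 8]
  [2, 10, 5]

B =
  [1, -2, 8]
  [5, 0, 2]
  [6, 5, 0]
A ⊗ B =
  [3, 0, 4]
  [-4, -7, -3]
  [3, 0, 5]

Apply the min-plus product entry-by-entry:
  C[0][0] = min over k of (A[0][0] + B[0][0] = 2 + 1 = 3, A[0][1] + B[1][0] = 7 + 5 = 12, A[0][2] + B[2][0] = 4 + 6 = 10) = 3 (attained at k = 0)
  C[0][1] = min over k of (A[0][0] + B[0][1] = 2 + -2 = 0, A[0][1] + B[1][1] = 7 + 0 = 7, A[0][2] + B[2][1] = 4 + 5 = 9) = 0 (attained at k = 0)
  C[0][2] = min over k of (A[0][0] + B[0][2] = 2 + 8 = 10, A[0][1] + B[1][2] = 7 + 2 = 9, A[0][2] + B[2][2] = 4 + 0 = 4) = 4 (attained at k = 2)
  C[1][0] = min over k of (A[1][0] + B[0][0] = -5 + 1 = -4, A[1][1] + B[1][0] = -5 + 5 = 0, A[1][2] + B[2][0] = 8 + 6 = 14) = -4 (attained at k = 0)
  C[1][1] = min over k of (A[1][0] + B[0][1] = -5 + -2 = -7, A[1][1] + B[1][1] = -5 + 0 = -5, A[1][2] + B[2][1] = 8 + 5 = 13) = -7 (attained at k = 0)
  C[1][2] = min over k of (A[1][0] + B[0][2] = -5 + 8 = 3, A[1][1] + B[1][2] = -5 + 2 = -3, A[1][2] + B[2][2] = 8 + 0 = 8) = -3 (attained at k = 1)
  C[2][0] = min over k of (A[2][0] + B[0][0] = 2 + 1 = 3, A[2][1] + B[1][0] = 10 + 5 = 15, A[2][2] + B[2][0] = 5 + 6 = 11) = 3 (attained at k = 0)
  C[2][1] = min over k of (A[2][0] + B[0][1] = 2 + -2 = 0, A[2][1] + B[1][1] = 10 + 0 = 10, A[2][2] + B[2][1] = 5 + 5 = 10) = 0 (attained at k = 0)
  C[2][2] = min over k of (A[2][0] + B[0][2] = 2 + 8 = 10, A[2][1] + B[1][2] = 10 + 2 = 12, A[2][2] + B[2][2] = 5 + 0 = 5) = 5 (attained at k = 2)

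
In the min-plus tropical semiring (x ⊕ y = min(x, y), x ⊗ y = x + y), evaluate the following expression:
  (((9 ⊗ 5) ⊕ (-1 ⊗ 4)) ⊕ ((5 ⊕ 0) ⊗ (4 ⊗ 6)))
(((9 ⊗ 5) ⊕ (-1 ⊗ 4)) ⊕ ((5 ⊕ 0) ⊗ (4 ⊗ 6))) = 3

Expand innermost to outermost. Recall ⊕ takes the minimum of its arguments and ⊗ takes their sum. Working out the expression (((9 ⊗ 5) ⊕ (-1 ⊗ 4)) ⊕ ((5 ⊕ 0) ⊗ (4 ⊗ 6))) gives 3.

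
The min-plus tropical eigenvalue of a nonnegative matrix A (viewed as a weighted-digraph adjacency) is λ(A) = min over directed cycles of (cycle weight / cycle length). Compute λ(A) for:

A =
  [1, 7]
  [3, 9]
λ(A) = 1

Enumerate directed cycles and compute their means (weight / length). Sample:
  cycle 0 → 0: weight = 1, length = 1, mean = 1/1 ≈ 1.000
  cycle 1 → 1: weight = 9, length = 1, mean = 9/1 ≈ 9.000
  cycle 0 → 1 → 0: weight = 10, length = 2, mean = 10/2 ≈ 5.000
  cycle 1 → 0 → 1: weight = 10, length = 2, mean = 10/2 ≈ 5.000
Minimum mean = 1.000, attained e.g. along the cycle 0 → 0 with weight 1 and length 1. So λ(A) = 1/1 = 1.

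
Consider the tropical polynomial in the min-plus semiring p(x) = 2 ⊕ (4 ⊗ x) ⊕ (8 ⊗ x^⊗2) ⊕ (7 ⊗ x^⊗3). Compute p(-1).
p(-1) = 2

A tropical monomial a ⊗ x^⊗i evaluates to a + i · x. Evaluating each term at x = -1:
  Term 0 contributes 2 + 0 · -1 = 2
  Term 1 contributes 4 + 1 · -1 = 3
  Term 2 contributes 8 + 2 · -1 = 6
  Term 3 contributes 7 + 3 · -1 = 4
p(-1) = ⊕ of these = min[2, 3, 6, 4] = 2.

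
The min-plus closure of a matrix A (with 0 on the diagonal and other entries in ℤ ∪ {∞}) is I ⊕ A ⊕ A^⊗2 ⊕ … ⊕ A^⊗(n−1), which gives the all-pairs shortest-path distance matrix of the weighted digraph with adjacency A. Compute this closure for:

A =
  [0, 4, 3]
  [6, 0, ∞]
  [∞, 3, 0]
Closure =
  [0, 4, 3]
  [6, 0, 9]
  [9, 3, 0]

This is the Floyd-Warshall all-pairs shortest-path computation. For each intermediate vertex k = 0, 1, …, 2, update dist[i][j] ← min(dist[i][j], dist[i][k] + dist[k][j]). The final matrix gives, for each (i, j), the minimum total weight of any directed path from i to j (possibly empty when i = j).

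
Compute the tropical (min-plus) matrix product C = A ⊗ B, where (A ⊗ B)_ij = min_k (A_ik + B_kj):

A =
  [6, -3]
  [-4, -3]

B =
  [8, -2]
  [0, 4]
A ⊗ B =
  [-3, 1]
  [-3, -6]

Apply the min-plus product entry-by-entry:
  C[0][0] = min over k of (A[0][0] + B[0][0] = 6 + 8 = 14, A[0][1] + B[1][0] = -3 + 0 = -3) = -3 (attained at k = 1)
  C[0][1] = min over k of (A[0][0] + B[0][1] = 6 + -2 = 4, A[0][1] + B[1][1] = -3 + 4 = 1) = 1 (attained at k = 1)
  C[1][0] = min over k of (A[1][0] + B[0][0] = -4 + 8 = 4, A[1][1] + B[1][0] = -3 + 0 = -3) = -3 (attained at k = 1)
  C[1][1] = min over k of (A[1][0] + B[0][1] = -4 + -2 = -6, A[1][1] + B[1][1] = -3 + 4 = 1) = -6 (attained at k = 0)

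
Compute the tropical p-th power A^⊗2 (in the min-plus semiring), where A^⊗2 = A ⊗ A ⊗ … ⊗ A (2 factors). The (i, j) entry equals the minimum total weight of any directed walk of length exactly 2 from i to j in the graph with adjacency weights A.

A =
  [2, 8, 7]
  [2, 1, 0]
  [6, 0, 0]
A^⊗2 =
  [4, 7, 7]
  [3, 0, 0]
  [2, 0, 0]

Each entry (A^⊗2)_ij equals the minimum over all length-2 walks i = v_0 → v_1 → … → v_2 = j of Σ_t A[v_t][v_{t+1}]. For example, for (i, j) = (0, 2) we minimise over 3 possible intermediate vertex sequences; the minimum is 7, attained along the walk 0 → 2 → 2.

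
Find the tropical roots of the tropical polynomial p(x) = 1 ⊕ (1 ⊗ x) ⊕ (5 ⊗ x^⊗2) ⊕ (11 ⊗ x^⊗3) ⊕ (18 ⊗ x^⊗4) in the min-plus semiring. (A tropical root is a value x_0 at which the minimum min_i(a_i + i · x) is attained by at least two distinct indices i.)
Roots: {-7, -6, -4, 0}

Each tropical root is a break point of the lower envelope of the lines y = a_i + i · x (there are 5 lines, with slopes 0, 1, ..., 4). Only the lines that attain the minimum somewhere contribute to roots; other lines are dominated. Here the surviving (envelope) indices are i = 4, i = 3, i = 2, i = 1, i = 0.
Intersections between consecutive envelope lines give the roots: for adjacent envelope indices i < j the intersection is x = (a_i − a_j) / (j − i). Reading off the sorted break points: {-7, -6, -4, 0}.
Verification: at each break x_0, at least two indices attain the minimum of min_i(a_i + i · x_0).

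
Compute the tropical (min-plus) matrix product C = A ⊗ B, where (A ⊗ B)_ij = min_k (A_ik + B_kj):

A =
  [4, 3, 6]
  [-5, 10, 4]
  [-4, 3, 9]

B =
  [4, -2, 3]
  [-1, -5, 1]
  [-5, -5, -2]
A ⊗ B =
  [1, -2, 4]
  [-1, -7, -2]
  [0, -6, -1]

Apply the min-plus product entry-by-entry:
  C[0][0] = min over k of (A[0][0] + B[0][0] = 4 + 4 = 8, A[0][1] + B[1][0] = 3 + -1 = 2, A[0][2] + B[2][0] = 6 + -5 = 1) = 1 (attained at k = 2)
  C[0][1] = min over k of (A[0][0] + B[0][1] = 4 + -2 = 2, A[0][1] + B[1][1] = 3 + -5 = -2, A[0][2] + B[2][1] = 6 + -5 = 1) = -2 (attained at k = 1)
  C[0][2] = min over k of (A[0][0] + B[0][2] = 4 + 3 = 7, A[0][1] + B[1][2] = 3 + 1 = 4, A[0][2] + B[2][2] = 6 + -2 = 4) = 4 (attained at k = 1)
  C[1][0] = min over k of (A[1][0] + B[0][0] = -5 + 4 = -1, A[1][1] + B[1][0] = 10 + -1 = 9, A[1][2] + B[2][0] = 4 + -5 = -1) = -1 (attained at k = 0)
  C[1][1] = min over k of (A[1][0] + B[0][1] = -5 + -2 = -7, A[1][1] + B[1][1] = 10 + -5 = 5, A[1][2] + B[2][1] = 4 + -5 = -1) = -7 (attained at k = 0)
  C[1][2] = min over k of (A[1][0] + B[0][2] = -5 + 3 = -2, A[1][1] + B[1][2] = 10 + 1 = 11, A[1][2] + B[2][2] = 4 + -2 = 2) = -2 (attained at k = 0)
  C[2][0] = min over k of (A[2][0] + B[0][0] = -4 + 4 = 0, A[2][1] + B[1][0] = 3 + -1 = 2, A[2][2] + B[2][0] = 9 + -5 = 4) = 0 (attained at k = 0)
  C[2][1] = min over k of (A[2][0] + B[0][1] = -4 + -2 = -6, A[2][1] + B[1][1] = 3 + -5 = -2, A[2][2] + B[2][1] = 9 + -5 = 4) = -6 (attained at k = 0)
  C[2][2] = min over k of (A[2][0] + B[0][2] = -4 + 3 = -1, A[2][1] + B[1][2] = 3 + 1 = 4, A[2][2] + B[2][2] = 9 + -2 = 7) = -1 (attained at k = 0)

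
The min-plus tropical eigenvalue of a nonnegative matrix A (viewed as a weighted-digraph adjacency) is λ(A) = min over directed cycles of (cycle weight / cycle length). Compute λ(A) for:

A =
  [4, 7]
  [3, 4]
λ(A) = 4

Enumerate directed cycles and compute their means (weight / length). Sample:
  cycle 0 → 0: weight = 4, length = 1, mean = 4/1 ≈ 4.000
  cycle 1 → 1: weight = 4, length = 1, mean = 4/1 ≈ 4.000
  cycle 0 → 1 → 0: weight = 10, length = 2, mean = 10/2 ≈ 5.000
  cycle 1 → 0 → 1: weight = 10, length = 2, mean = 10/2 ≈ 5.000
Minimum mean = 4.000, attained e.g. along the cycle 0 → 0 with weight 4 and length 1. So λ(A) = 4/1 = 4.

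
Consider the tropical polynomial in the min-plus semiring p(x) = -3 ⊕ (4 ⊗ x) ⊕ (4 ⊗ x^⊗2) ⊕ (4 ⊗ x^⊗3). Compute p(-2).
p(-2) = -3

A tropical monomial a ⊗ x^⊗i evaluates to a + i · x. Evaluating each term at x = -2:
  Term 0 contributes -3 + 0 · -2 = -3
  Term 1 contributes 4 + 1 · -2 = 2
  Term 2 contributes 4 + 2 · -2 = 0
  Term 3 contributes 4 + 3 · -2 = -2
p(-2) = ⊕ of these = min[-3, 2, 0, -2] = -3.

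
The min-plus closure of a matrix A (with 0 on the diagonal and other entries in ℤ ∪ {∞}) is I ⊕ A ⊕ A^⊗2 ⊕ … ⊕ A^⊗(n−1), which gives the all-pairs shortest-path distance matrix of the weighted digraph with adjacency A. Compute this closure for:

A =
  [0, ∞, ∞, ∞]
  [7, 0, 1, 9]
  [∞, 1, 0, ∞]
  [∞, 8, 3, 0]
Closure =
  [0, ∞, ∞, ∞]
  [7, 0, 1, 9]
  [8, 1, 0, 10]
  [11, 4, 3, 0]

This is the Floyd-Warshall all-pairs shortest-path computation. For each intermediate vertex k = 0, 1, …, 3, update dist[i][j] ← min(dist[i][j], dist[i][k] + dist[k][j]). The final matrix gives, for each (i, j), the minimum total weight of any directed path from i to j (possibly empty when i = j).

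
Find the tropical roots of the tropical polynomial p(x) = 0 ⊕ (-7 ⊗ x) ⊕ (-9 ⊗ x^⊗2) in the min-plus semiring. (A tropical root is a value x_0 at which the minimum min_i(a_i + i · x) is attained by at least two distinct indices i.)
Roots: {2, 7}

Each tropical root is a break point of the lower envelope of the lines y = a_i + i · x (there are 3 lines, with slopes 0, 1, ..., 2). Only the lines that attain the minimum somewhere contribute to roots; other lines are dominated. Here the surviving (envelope) indices are i = 2, i = 1, i = 0.
Intersections between consecutive envelope lines give the roots: for adjacent envelope indices i < j the intersection is x = (a_i − a_j) / (j − i). Reading off the sorted break points: {2, 7}.
Verification: at each break x_0, at least two indices attain the minimum of min_i(a_i + i · x_0).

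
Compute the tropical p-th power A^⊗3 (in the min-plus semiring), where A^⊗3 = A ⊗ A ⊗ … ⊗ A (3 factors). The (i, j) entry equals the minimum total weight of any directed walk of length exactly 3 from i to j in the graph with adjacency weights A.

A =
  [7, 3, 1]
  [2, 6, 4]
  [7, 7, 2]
A^⊗3 =
  [10, 8, 5]
  [7, 10, 5]
  [11, 11, 6]

Each entry (A^⊗3)_ij equals the minimum over all length-3 walks i = v_0 → v_1 → … → v_3 = j of Σ_t A[v_t][v_{t+1}]. For example, for (i, j) = (0, 2) we minimise over 9 possible intermediate vertex sequences; the minimum is 5, attained along the walk 0 → 2 → 2 → 2.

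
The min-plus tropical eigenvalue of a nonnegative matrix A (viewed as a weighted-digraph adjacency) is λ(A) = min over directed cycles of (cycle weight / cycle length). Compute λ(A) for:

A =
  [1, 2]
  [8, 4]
λ(A) = 1

Enumerate directed cycles and compute their means (weight / length). Sample:
  cycle 0 → 0: weight = 1, length = 1, mean = 1/1 ≈ 1.000
  cycle 1 → 1: weight = 4, length = 1, mean = 4/1 ≈ 4.000
  cycle 0 → 1 → 0: weight = 10, length = 2, mean = 10/2 ≈ 5.000
  cycle 1 → 0 → 1: weight = 10, length = 2, mean = 10/2 ≈ 5.000
Minimum mean = 1.000, attained e.g. along the cycle 0 → 0 with weight 1 and length 1. So λ(A) = 1/1 = 1.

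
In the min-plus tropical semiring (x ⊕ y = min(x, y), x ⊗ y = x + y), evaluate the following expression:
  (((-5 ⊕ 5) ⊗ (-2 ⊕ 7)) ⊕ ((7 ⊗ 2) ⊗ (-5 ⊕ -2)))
(((-5 ⊕ 5) ⊗ (-2 ⊕ 7)) ⊕ ((7 ⊗ 2) ⊗ (-5 ⊕ -2))) = -7

Expand innermost to outermost. Recall ⊕ takes the minimum of its arguments and ⊗ takes their sum. Working out the expression (((-5 ⊕ 5) ⊗ (-2 ⊕ 7)) ⊕ ((7 ⊗ 2) ⊗ (-5 ⊕ -2))) gives -7.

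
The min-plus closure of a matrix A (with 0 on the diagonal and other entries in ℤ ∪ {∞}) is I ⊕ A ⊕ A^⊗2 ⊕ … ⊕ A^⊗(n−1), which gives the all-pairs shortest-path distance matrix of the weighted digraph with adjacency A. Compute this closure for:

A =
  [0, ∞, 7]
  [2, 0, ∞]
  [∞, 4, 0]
Closure =
  [0, 11, 7]
  [2, 0, 9]
  [6, 4, 0]

This is the Floyd-Warshall all-pairs shortest-path computation. For each intermediate vertex k = 0, 1, …, 2, update dist[i][j] ← min(dist[i][j], dist[i][k] + dist[k][j]). The final matrix gives, for each (i, j), the minimum total weight of any directed path from i to j (possibly empty when i = j).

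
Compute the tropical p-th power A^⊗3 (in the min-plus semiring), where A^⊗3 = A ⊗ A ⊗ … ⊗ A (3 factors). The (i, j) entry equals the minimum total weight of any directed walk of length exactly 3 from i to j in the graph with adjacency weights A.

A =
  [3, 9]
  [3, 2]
A^⊗3 =
  [9, 13]
  [7, 6]

Each entry (A^⊗3)_ij equals the minimum over all length-3 walks i = v_0 → v_1 → … → v_3 = j of Σ_t A[v_t][v_{t+1}]. For example, for (i, j) = (0, 1) we minimise over 4 possible intermediate vertex sequences; the minimum is 13, attained along the walk 0 → 1 → 1 → 1.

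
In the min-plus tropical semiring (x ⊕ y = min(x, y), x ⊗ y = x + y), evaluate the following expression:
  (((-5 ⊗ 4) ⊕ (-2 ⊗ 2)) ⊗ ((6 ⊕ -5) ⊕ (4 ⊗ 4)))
(((-5 ⊗ 4) ⊕ (-2 ⊗ 2)) ⊗ ((6 ⊕ -5) ⊕ (4 ⊗ 4))) = -6

Expand innermost to outermost. Recall ⊕ takes the minimum of its arguments and ⊗ takes their sum. Working out the expression (((-5 ⊗ 4) ⊕ (-2 ⊗ 2)) ⊗ ((6 ⊕ -5) ⊕ (4 ⊗ 4))) gives -6.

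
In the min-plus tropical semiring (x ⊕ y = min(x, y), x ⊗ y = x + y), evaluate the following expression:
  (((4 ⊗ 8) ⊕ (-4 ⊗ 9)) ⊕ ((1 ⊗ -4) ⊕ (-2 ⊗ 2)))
(((4 ⊗ 8) ⊕ (-4 ⊗ 9)) ⊕ ((1 ⊗ -4) ⊕ (-2 ⊗ 2))) = -3

Expand innermost to outermost. Recall ⊕ takes the minimum of its arguments and ⊗ takes their sum. Working out the expression (((4 ⊗ 8) ⊕ (-4 ⊗ 9)) ⊕ ((1 ⊗ -4) ⊕ (-2 ⊗ 2))) gives -3.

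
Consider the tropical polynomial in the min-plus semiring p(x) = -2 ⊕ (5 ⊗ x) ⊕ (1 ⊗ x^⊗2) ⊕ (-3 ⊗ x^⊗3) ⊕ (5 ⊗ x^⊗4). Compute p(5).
p(5) = -2

A tropical monomial a ⊗ x^⊗i evaluates to a + i · x. Evaluating each term at x = 5:
  Term 0 contributes -2 + 0 · 5 = -2
  Term 1 contributes 5 + 1 · 5 = 10
  Term 2 contributes 1 + 2 · 5 = 11
  Term 3 contributes -3 + 3 · 5 = 12
  Term 4 contributes 5 + 4 · 5 = 25
p(5) = ⊕ of these = min[-2, 10, 11, 12, 25] = -2.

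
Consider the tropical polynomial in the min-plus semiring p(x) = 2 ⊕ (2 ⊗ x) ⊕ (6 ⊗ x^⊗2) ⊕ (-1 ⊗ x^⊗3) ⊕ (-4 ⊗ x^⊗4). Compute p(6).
p(6) = 2

A tropical monomial a ⊗ x^⊗i evaluates to a + i · x. Evaluating each term at x = 6:
  Term 0 contributes 2 + 0 · 6 = 2
  Term 1 contributes 2 + 1 · 6 = 8
  Term 2 contributes 6 + 2 · 6 = 18
  Term 3 contributes -1 + 3 · 6 = 17
  Term 4 contributes -4 + 4 · 6 = 20
p(6) = ⊕ of these = min[2, 8, 18, 17, 20] = 2.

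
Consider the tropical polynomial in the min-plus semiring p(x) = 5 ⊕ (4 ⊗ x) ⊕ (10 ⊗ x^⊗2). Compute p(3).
p(3) = 5

A tropical monomial a ⊗ x^⊗i evaluates to a + i · x. Evaluating each term at x = 3:
  Term 0 contributes 5 + 0 · 3 = 5
  Term 1 contributes 4 + 1 · 3 = 7
  Term 2 contributes 10 + 2 · 3 = 16
p(3) = ⊕ of these = min[5, 7, 16] = 5.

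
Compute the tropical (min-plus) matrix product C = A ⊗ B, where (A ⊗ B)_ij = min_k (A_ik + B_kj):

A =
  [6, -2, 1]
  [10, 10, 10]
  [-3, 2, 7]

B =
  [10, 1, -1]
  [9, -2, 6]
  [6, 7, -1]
A ⊗ B =
  [7, -4, 0]
  [16, 8, 9]
  [7, -2, -4]

Apply the min-plus product entry-by-entry:
  C[0][0] = min over k of (A[0][0] + B[0][0] = 6 + 10 = 16, A[0][1] + B[1][0] = -2 + 9 = 7, A[0][2] + B[2][0] = 1 + 6 = 7) = 7 (attained at k = 1)
  C[0][1] = min over k of (A[0][0] + B[0][1] = 6 + 1 = 7, A[0][1] + B[1][1] = -2 + -2 = -4, A[0][2] + B[2][1] = 1 + 7 = 8) = -4 (attained at k = 1)
  C[0][2] = min over k of (A[0][0] + B[0][2] = 6 + -1 = 5, A[0][1] + B[1][2] = -2 + 6 = 4, A[0][2] + B[2][2] = 1 + -1 = 0) = 0 (attained at k = 2)
  C[1][0] = min over k of (A[1][0] + B[0][0] = 10 + 10 = 20, A[1][1] + B[1][0] = 10 + 9 = 19, A[1][2] + B[2][0] = 10 + 6 = 16) = 16 (attained at k = 2)
  C[1][1] = min over k of (A[1][0] + B[0][1] = 10 + 1 = 11, A[1][1] + B[1][1] = 10 + -2 = 8, A[1][2] + B[2][1] = 10 + 7 = 17) = 8 (attained at k = 1)
  C[1][2] = min over k of (A[1][0] + B[0][2] = 10 + -1 = 9, A[1][1] + B[1][2] = 10 + 6 = 16, A[1][2] + B[2][2] = 10 + -1 = 9) = 9 (attained at k = 0)
  C[2][0] = min over k of (A[2][0] + B[0][0] = -3 + 10 = 7, A[2][1] + B[1][0] = 2 + 9 = 11, A[2][2] + B[2][0] = 7 + 6 = 13) = 7 (attained at k = 0)
  C[2][1] = min over k of (A[2][0] + B[0][1] = -3 + 1 = -2, A[2][1] + B[1][1] = 2 + -2 = 0, A[2][2] + B[2][1] = 7 + 7 = 14) = -2 (attained at k = 0)
  C[2][2] = min over k of (A[2][0] + B[0][2] = -3 + -1 = -4, A[2][1] + B[1][2] = 2 + 6 = 8, A[2][2] + B[2][2] = 7 + -1 = 6) = -4 (attained at k = 0)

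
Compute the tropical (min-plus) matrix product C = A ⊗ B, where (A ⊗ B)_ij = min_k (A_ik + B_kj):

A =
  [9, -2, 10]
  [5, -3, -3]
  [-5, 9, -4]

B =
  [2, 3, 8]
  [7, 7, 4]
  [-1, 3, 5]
A ⊗ B =
  [5, 5, 2]
  [-4, 0, 1]
  [-5, -2, 1]

Apply the min-plus product entry-by-entry:
  C[0][0] = min over k of (A[0][0] + B[0][0] = 9 + 2 = 11, A[0][1] + B[1][0] = -2 + 7 = 5, A[0][2] + B[2][0] = 10 + -1 = 9) = 5 (attained at k = 1)
  C[0][1] = min over k of (A[0][0] + B[0][1] = 9 + 3 = 12, A[0][1] + B[1][1] = -2 + 7 = 5, A[0][2] + B[2][1] = 10 + 3 = 13) = 5 (attained at k = 1)
  C[0][2] = min over k of (A[0][0] + B[0][2] = 9 + 8 = 17, A[0][1] + B[1][2] = -2 + 4 = 2, A[0][2] + B[2][2] = 10 + 5 = 15) = 2 (attained at k = 1)
  C[1][0] = min over k of (A[1][0] + B[0][0] = 5 + 2 = 7, A[1][1] + B[1][0] = -3 + 7 = 4, A[1][2] + B[2][0] = -3 + -1 = -4) = -4 (attained at k = 2)
  C[1][1] = min over k of (A[1][0] + B[0][1] = 5 + 3 = 8, A[1][1] + B[1][1] = -3 + 7 = 4, A[1][2] + B[2][1] = -3 + 3 = 0) = 0 (attained at k = 2)
  C[1][2] = min over k of (A[1][0] + B[0][2] = 5 + 8 = 13, A[1][1] + B[1][2] = -3 + 4 = 1, A[1][2] + B[2][2] = -3 + 5 = 2) = 1 (attained at k = 1)
  C[2][0] = min over k of (A[2][0] + B[0][0] = -5 + 2 = -3, A[2][1] + B[1][0] = 9 + 7 = 16, A[2][2] + B[2][0] = -4 + -1 = -5) = -5 (attained at k = 2)
  C[2][1] = min over k of (A[2][0] + B[0][1] = -5 + 3 = -2, A[2][1] + B[1][1] = 9 + 7 = 16, A[2][2] + B[2][1] = -4 + 3 = -1) = -2 (attained at k = 0)
  C[2][2] = min over k of (A[2][0] + B[0][2] = -5 + 8 = 3, A[2][1] + B[1][2] = 9 + 4 = 13, A[2][2] + B[2][2] = -4 + 5 = 1) = 1 (attained at k = 2)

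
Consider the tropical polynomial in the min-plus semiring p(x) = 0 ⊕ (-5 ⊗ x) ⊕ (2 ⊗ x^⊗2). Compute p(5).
p(5) = 0

A tropical monomial a ⊗ x^⊗i evaluates to a + i · x. Evaluating each term at x = 5:
  Term 0 contributes 0 + 0 · 5 = 0
  Term 1 contributes -5 + 1 · 5 = 0
  Term 2 contributes 2 + 2 · 5 = 12
p(5) = ⊕ of these = min[0, 0, 12] = 0.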